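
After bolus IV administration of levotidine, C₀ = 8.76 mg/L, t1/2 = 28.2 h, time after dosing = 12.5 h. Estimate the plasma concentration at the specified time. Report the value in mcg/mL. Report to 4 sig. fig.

6.443 mcg/mL

k = ln2 / t½ = 0.693147 / 28.2 = 0.02458 h⁻¹
C = C₀ · e^(−k·t) = 8.760 × e^(−0.02458 × 12.5)
  = 8.760 × 0.7355 = 6.443 mg/L
(6.443 mg/L = 6.443 mcg/mL)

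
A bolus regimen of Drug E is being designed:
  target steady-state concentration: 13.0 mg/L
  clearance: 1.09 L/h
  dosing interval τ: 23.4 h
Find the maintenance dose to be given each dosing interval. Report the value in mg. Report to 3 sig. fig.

At steady state, Dose/τ = Css × CL.
Dose = Css × CL × τ = 13.0 × 1.090 × 23.4 = 331.6 mg

332 mg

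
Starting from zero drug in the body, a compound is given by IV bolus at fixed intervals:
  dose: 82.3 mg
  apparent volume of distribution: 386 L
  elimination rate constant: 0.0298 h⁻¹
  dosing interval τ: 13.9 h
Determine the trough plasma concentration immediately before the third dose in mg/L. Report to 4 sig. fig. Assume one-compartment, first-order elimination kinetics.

0.2340 mg/L

C₀ per dose = Dose / Vd = 82.3 / 386 = 0.2132 mg/L
Fraction remaining after one interval: r = e^(−kτ) = e^(−0.02980 × 13.9) = 0.6609
Before dose 3, 2 doses have been given (aged 1τ, 2τ).
C_trough = C₀ × (r + r²) = 0.2132 × (0.6609 + 0.4368) = 0.2340 mg/L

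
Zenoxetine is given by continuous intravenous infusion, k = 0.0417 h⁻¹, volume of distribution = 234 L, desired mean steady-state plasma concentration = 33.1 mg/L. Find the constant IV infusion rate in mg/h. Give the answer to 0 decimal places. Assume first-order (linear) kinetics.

323 mg/h

CL = k × Vd = 0.04170 × 234 = 9.758 L/h
At steady state, infusion rate R₀ = Css × CL = 33.1 × 9.758 = 323.0 mg/h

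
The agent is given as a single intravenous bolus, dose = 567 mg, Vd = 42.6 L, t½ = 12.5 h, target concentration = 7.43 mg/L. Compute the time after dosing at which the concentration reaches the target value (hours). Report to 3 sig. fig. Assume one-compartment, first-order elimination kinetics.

10.5 h

C₀ = Dose / Vd = 567.0 / 42.6 = 13.31 mg/L
k = ln2 / t½ = 0.693147 / 12.5 = 0.05545 h⁻¹
t = ln(C₀ / C) / k = ln(13.31 / 7.43) / 0.05545
  = ln(1.791) / 0.05545 = 0.5828 / 0.05545 = 10.51 h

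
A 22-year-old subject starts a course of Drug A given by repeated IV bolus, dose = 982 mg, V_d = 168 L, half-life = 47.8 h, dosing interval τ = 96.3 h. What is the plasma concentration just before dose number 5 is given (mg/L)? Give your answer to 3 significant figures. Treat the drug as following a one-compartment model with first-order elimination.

C₀ per dose = Dose / Vd = 982 / 168 = 5.845 mg/L
k = ln2 / t½ = 0.693147 / 47.8 = 0.01450 h⁻¹
Fraction remaining after one interval: r = e^(−kτ) = e^(−0.01450 × 96.3) = 0.2475
Before dose 5, 4 doses have been given (aged 1τ, 2τ, 3τ, 4τ).
C_trough = C₀ × (r + r² + … + r^4) = C₀ × r(1−r^4)/(1−r)
        = 5.845 × 0.2475 × (1 − 0.003752) / (1 − 0.2475) = 1.915 mg/L

1.92 mg/L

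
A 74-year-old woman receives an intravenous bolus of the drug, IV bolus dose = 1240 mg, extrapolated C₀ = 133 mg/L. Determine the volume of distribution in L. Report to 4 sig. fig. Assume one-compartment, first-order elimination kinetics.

Vd = Dose / C₀ = 1240 / 133 = 9.323 L

9.323 L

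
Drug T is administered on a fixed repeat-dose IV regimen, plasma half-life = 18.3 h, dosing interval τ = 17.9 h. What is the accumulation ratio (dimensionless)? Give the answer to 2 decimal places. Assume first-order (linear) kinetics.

2.03

k = ln2 / t½ = 0.693147 / 18.3 = 0.03788 h⁻¹
e^(−kτ) = e^(−0.03788 × 17.9) = 0.5076
Accumulation ratio R = 1 / (1 − e^(−kτ)) = 1 / (1 − 0.5076) = 2.031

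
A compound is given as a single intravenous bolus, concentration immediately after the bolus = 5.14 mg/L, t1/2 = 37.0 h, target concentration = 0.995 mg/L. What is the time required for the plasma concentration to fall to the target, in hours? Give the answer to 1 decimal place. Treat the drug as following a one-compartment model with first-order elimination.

k = ln2 / t½ = 0.693147 / 37.0 = 0.01873 h⁻¹
t = ln(C₀ / C) / k = ln(5.140 / 0.995) / 0.01873
  = ln(5.166) / 0.01873 = 1.642 / 0.01873 = 87.67 h

87.7 h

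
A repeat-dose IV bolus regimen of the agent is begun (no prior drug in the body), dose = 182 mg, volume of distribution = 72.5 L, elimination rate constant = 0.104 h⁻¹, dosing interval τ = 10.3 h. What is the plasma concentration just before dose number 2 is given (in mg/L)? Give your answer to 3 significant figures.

0.860 mg/L

C₀ per dose = Dose / Vd = 182 / 72.5 = 2.510 mg/L
Fraction remaining after one interval: r = e^(−kτ) = e^(−0.1040 × 10.3) = 0.3426
Before dose 2, 1 dose has been given (aged 1τ).
C_trough = C₀ × r = 2.510 × 0.3426 = 0.8599 mg/L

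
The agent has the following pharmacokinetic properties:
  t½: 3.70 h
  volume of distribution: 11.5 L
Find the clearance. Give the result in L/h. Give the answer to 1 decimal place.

k = ln2 / t½ = 0.693147 / 3.70 = 0.1873 h⁻¹
CL = k × Vd = 0.1873 × 11.5 = 2.154 L/h

2.2 L/h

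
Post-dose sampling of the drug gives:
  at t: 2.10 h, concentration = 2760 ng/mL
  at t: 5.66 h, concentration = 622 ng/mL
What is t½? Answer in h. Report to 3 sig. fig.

1.66 h

k = ln(C₁/C₂) / (t₂ − t₁) = ln(2760/622) / (5.66 − 2.10)
  = 1.490 / 3.560 = 0.4185 h⁻¹
t½ = ln2 / k = 0.693147 / 0.4185 = 1.656 h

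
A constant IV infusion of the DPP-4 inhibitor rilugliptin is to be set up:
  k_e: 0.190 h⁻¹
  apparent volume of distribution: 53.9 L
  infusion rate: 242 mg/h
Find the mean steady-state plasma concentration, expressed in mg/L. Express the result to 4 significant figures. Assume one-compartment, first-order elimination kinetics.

CL = k × Vd = 0.1900 × 53.9 = 10.24 L/h
At steady state Css = R₀ / CL = 242 / 10.24 = 23.63 mg/L

23.63 mg/L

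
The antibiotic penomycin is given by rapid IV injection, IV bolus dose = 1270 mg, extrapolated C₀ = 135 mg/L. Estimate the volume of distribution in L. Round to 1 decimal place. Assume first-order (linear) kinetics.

Vd = Dose / C₀ = 1270 / 135 = 9.407 L

9.4 L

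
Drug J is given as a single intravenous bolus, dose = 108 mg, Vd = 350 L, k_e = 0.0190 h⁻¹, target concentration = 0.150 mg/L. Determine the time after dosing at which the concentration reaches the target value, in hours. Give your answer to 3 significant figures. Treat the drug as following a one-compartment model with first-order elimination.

38.0 h

C₀ = Dose / Vd = 108.0 / 350 = 0.3086 mg/L
t = ln(C₀ / C) / k = ln(0.3086 / 0.150) / 0.01900
  = ln(2.057) / 0.01900 = 0.7212 / 0.01900 = 37.96 h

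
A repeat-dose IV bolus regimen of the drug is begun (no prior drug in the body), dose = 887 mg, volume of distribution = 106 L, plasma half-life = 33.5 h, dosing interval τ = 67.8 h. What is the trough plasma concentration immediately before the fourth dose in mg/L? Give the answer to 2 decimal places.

C₀ per dose = Dose / Vd = 887 / 106 = 8.368 mg/L
k = ln2 / t½ = 0.693147 / 33.5 = 0.02069 h⁻¹
Fraction remaining after one interval: r = e^(−kτ) = e^(−0.02069 × 67.8) = 0.2459
Before dose 4, 3 doses have been given (aged 1τ, 2τ, 3τ).
C_trough = C₀ × (r + r² + … + r^3) = C₀ × r(1−r^3)/(1−r)
        = 8.368 × 0.2459 × (1 − 0.01487) / (1 − 0.2459) = 2.688 mg/L

2.69 mg/L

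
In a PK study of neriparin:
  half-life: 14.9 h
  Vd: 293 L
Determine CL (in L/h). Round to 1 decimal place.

13.6 L/h

k = ln2 / t½ = 0.693147 / 14.9 = 0.04652 h⁻¹
CL = k × Vd = 0.04652 × 293 = 13.63 L/h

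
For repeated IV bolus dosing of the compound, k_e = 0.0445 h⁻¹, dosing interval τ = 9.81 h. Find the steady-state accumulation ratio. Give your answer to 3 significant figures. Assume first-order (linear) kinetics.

e^(−kτ) = e^(−0.04450 × 9.81) = 0.6463
Accumulation ratio R = 1 / (1 − e^(−kτ)) = 1 / (1 − 0.6463) = 2.827

2.83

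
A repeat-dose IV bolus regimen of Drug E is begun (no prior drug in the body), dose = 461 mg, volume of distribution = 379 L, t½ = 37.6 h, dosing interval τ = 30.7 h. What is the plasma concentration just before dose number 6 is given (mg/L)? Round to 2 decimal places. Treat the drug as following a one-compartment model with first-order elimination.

1.50 mg/L

C₀ per dose = Dose / Vd = 461 / 379 = 1.216 mg/L
k = ln2 / t½ = 0.693147 / 37.6 = 0.01843 h⁻¹
Fraction remaining after one interval: r = e^(−kτ) = e^(−0.01843 × 30.7) = 0.5679
Before dose 6, 5 doses have been given (aged 1τ, 2τ, 3τ, 4τ, 5τ).
C_trough = C₀ × (r + r² + … + r^5) = C₀ × r(1−r^5)/(1−r)
        = 1.216 × 0.5679 × (1 − 0.05907) / (1 − 0.5679) = 1.504 mg/L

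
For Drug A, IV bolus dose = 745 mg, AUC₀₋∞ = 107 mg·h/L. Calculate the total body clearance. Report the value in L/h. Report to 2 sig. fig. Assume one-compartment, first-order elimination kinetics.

CL = Dose / AUC = 745 / 107 = 6.963 L/h

7.0 L/h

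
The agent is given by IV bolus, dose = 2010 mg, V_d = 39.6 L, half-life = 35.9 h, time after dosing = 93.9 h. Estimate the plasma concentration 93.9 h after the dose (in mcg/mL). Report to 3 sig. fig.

8.28 mcg/mL

C₀ = Dose / Vd = 2010 / 39.6 = 50.76 mg/L
k = ln2 / t½ = 0.693147 / 35.9 = 0.01931 h⁻¹
C = C₀ · e^(−k·t) = 50.76 × e^(−0.01931 × 93.9)
  = 50.76 × 0.1631 = 8.279 mg/L
(8.279 mg/L = 8.279 mcg/mL)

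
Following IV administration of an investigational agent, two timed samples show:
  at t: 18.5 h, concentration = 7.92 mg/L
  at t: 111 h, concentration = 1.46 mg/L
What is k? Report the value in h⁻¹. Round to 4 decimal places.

k = ln(C₁/C₂) / (t₂ − t₁) = ln(7.92/1.46) / (111 − 18.5)
  = 1.691 / 92.50 = 0.01828 h⁻¹

0.0183 h⁻¹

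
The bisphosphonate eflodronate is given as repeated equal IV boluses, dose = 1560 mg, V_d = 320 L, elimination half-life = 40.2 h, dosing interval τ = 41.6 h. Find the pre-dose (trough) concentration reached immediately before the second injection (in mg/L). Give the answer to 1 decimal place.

C₀ per dose = Dose / Vd = 1560 / 320 = 4.875 mg/L
k = ln2 / t½ = 0.693147 / 40.2 = 0.01724 h⁻¹
Fraction remaining after one interval: r = e^(−kτ) = e^(−0.01724 × 41.6) = 0.4881
Before dose 2, 1 dose has been given (aged 1τ).
C_trough = C₀ × r = 4.875 × 0.4881 = 2.379 mg/L

2.4 mg/L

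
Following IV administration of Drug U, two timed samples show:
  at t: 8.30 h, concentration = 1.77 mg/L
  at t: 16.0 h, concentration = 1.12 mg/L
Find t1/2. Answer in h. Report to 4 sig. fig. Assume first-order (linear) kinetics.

11.66 h

k = ln(C₁/C₂) / (t₂ − t₁) = ln(1.77/1.12) / (16.0 − 8.30)
  = 0.4577 / 7.700 = 0.05944 h⁻¹
t½ = ln2 / k = 0.693147 / 0.05944 = 11.66 h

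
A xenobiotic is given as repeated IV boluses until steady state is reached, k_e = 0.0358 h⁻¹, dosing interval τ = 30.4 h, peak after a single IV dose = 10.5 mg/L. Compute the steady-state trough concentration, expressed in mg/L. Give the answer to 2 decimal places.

e^(−kτ) = e^(−0.03580 × 30.4) = 0.3368
Accumulation ratio R = 1 / (1 − e^(−kτ)) = 1 / (1 − 0.3368) = 1.508
Steady-state trough = C₀ × R × e^(−kτ) = 10.5 × 1.508 × 0.3368 = 5.333 mg/L

5.33 mg/L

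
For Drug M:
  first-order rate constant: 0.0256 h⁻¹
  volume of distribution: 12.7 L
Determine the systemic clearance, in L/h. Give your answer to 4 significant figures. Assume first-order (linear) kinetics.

0.3251 L/h

CL = k × Vd = 0.0256 × 12.7 = 0.3251 L/h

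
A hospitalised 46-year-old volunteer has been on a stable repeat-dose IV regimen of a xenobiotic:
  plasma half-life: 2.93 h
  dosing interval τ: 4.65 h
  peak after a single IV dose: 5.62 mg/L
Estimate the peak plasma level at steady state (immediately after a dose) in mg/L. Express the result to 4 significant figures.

8.424 mg/L

k = ln2 / t½ = 0.693147 / 2.93 = 0.2366 h⁻¹
e^(−kτ) = e^(−0.2366 × 4.65) = 0.3328
Accumulation ratio R = 1 / (1 − e^(−kτ)) = 1 / (1 − 0.3328) = 1.499
Steady-state peak = C₀ × R = 5.62 × 1.499 = 8.424 mg/L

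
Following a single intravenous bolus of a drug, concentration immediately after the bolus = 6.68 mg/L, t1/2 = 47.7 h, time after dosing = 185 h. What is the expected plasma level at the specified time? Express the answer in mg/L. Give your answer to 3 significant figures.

0.454 mg/L

k = ln2 / t½ = 0.693147 / 47.7 = 0.01453 h⁻¹
C = C₀ · e^(−k·t) = 6.680 × e^(−0.01453 × 185)
  = 6.680 × 0.06801 = 0.4543 mg/L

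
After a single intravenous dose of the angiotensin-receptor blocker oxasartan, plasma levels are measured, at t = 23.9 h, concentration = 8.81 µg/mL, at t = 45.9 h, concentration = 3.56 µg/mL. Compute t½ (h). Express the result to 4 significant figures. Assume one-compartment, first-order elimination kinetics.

16.83 h

k = ln(C₁/C₂) / (t₂ − t₁) = ln(8.81/3.56) / (45.9 − 23.9)
  = 0.9061 / 22.00 = 0.04119 h⁻¹
t½ = ln2 / k = 0.693147 / 0.04119 = 16.83 h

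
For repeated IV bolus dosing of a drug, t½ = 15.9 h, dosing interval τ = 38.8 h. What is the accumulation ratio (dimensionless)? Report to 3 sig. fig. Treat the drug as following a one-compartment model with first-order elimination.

1.23

k = ln2 / t½ = 0.693147 / 15.9 = 0.04359 h⁻¹
e^(−kτ) = e^(−0.04359 × 38.8) = 0.1843
Accumulation ratio R = 1 / (1 − e^(−kτ)) = 1 / (1 − 0.1843) = 1.226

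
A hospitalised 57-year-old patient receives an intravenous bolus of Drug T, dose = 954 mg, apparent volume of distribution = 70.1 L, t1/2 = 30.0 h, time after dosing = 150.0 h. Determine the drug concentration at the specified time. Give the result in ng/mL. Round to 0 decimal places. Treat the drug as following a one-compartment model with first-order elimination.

C₀ = Dose / Vd = 954.0 / 70.1 = 13.61 mg/L
k = ln2 / t½ = 0.693147 / 30.0 = 0.02310 h⁻¹
t / t½ = 150.0 / 30.0 = 5 half-lives
C = C₀ × (1/2)^5 = 13.61 × 0.03125 = 0.4253 mg/L
Convert: 0.4253 mg/L × 1000 = 425.3 ng/mL

425 ng/mL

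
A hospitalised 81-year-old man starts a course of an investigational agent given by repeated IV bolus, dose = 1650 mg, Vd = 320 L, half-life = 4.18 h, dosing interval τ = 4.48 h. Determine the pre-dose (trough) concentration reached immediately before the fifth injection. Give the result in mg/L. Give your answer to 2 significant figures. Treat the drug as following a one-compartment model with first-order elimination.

C₀ per dose = Dose / Vd = 1650 / 320 = 5.156 mg/L
k = ln2 / t½ = 0.693147 / 4.18 = 0.1658 h⁻¹
Fraction remaining after one interval: r = e^(−kτ) = e^(−0.1658 × 4.48) = 0.4758
Before dose 5, 4 doses have been given (aged 1τ, 2τ, 3τ, 4τ).
C_trough = C₀ × (r + r² + … + r^4) = C₀ × r(1−r^4)/(1−r)
        = 5.156 × 0.4758 × (1 − 0.05125) / (1 − 0.4758) = 4.440 mg/L

4.4 mg/L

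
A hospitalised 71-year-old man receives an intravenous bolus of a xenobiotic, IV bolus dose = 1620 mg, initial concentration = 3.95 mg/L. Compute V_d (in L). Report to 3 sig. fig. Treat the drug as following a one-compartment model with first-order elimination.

410 L

Vd = Dose / C₀ = 1620 / 3.95 = 410.1 L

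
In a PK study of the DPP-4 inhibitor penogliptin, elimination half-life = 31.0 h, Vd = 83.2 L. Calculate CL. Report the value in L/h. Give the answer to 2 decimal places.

1.86 L/h

k = ln2 / t½ = 0.693147 / 31.0 = 0.02236 h⁻¹
CL = k × Vd = 0.02236 × 83.2 = 1.860 L/h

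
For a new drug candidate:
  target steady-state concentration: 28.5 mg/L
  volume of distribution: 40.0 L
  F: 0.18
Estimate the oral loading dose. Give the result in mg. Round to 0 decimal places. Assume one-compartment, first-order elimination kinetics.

LD = Css × Vd / F = 28.5 × 40.0 / 0.18 = 6333 mg

6333 mg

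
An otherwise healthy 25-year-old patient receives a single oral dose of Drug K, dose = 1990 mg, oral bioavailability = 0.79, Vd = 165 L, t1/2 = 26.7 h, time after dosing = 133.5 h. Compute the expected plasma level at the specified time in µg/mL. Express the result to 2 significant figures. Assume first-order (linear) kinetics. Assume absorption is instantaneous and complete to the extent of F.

0.30 µg/mL

Amount reaching circulation = F × Dose = 0.79 × 1990 = 1572 mg
C₀ = F·Dose / Vd = 1572 / 165 = 9.527 mg/L
k = ln2 / t½ = 0.693147 / 26.7 = 0.02596 h⁻¹
t / t½ = 133.5 / 26.7 = 5 half-lives
C = C₀ × (1/2)^5 = 9.527 × 0.03125 = 0.2977 mg/L
(0.2977 mg/L = 0.2977 µg/mL)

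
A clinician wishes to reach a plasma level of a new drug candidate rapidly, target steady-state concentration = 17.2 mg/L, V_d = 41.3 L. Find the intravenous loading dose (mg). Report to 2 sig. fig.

710 mg

LD = Css × Vd = 17.2 × 41.3 = 710.4 mg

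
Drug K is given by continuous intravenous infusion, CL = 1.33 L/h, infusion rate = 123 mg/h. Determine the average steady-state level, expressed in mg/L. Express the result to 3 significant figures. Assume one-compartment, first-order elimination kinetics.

92.5 mg/L

At steady state Css = R₀ / CL = 123 / 1.330 = 92.48 mg/L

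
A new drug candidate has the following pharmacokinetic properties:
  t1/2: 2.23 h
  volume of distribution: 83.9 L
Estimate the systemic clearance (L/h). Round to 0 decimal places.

k = ln2 / t½ = 0.693147 / 2.23 = 0.3108 h⁻¹
CL = k × Vd = 0.3108 × 83.9 = 26.08 L/h

26 L/h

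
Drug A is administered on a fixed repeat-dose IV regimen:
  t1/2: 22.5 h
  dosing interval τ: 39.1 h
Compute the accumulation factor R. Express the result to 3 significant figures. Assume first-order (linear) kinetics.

k = ln2 / t½ = 0.693147 / 22.5 = 0.03081 h⁻¹
e^(−kτ) = e^(−0.03081 × 39.1) = 0.2998
Accumulation ratio R = 1 / (1 − e^(−kτ)) = 1 / (1 − 0.2998) = 1.428

1.43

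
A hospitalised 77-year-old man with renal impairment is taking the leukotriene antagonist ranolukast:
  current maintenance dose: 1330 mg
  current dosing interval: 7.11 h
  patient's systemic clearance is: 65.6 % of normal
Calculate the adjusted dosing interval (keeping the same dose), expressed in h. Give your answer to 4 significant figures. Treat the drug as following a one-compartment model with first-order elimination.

To keep the same average steady-state level, dosing rate must scale with clearance.
CL ratio = 65.6 / 100 = 0.6560
New interval (same dose) = 7.11 / 0.6560 = 10.84 h

10.84 h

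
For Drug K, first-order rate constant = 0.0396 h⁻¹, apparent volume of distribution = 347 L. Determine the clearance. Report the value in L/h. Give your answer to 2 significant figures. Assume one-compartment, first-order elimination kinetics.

CL = k × Vd = 0.0396 × 347 = 13.74 L/h

14 L/h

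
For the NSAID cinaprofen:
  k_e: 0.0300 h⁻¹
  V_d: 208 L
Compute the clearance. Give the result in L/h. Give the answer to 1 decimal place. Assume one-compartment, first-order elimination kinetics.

CL = k × Vd = 0.0300 × 208 = 6.240 L/h

6.2 L/h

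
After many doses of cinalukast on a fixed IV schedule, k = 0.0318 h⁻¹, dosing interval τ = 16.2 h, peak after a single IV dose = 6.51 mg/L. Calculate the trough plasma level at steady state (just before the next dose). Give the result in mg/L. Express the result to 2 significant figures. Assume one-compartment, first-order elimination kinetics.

9.7 mg/L

e^(−kτ) = e^(−0.03180 × 16.2) = 0.5974
Accumulation ratio R = 1 / (1 − e^(−kτ)) = 1 / (1 − 0.5974) = 2.484
Steady-state trough = C₀ × R × e^(−kτ) = 6.51 × 2.484 × 0.5974 = 9.660 mg/L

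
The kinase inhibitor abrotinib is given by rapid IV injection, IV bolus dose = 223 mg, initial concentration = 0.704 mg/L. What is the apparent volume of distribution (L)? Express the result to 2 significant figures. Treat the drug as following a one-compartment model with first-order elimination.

Vd = Dose / C₀ = 223.0 / 0.704 = 316.8 L

320 L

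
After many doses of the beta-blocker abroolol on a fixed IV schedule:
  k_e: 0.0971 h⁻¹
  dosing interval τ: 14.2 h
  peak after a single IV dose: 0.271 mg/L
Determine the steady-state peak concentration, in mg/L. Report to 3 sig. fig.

e^(−kτ) = e^(−0.09710 × 14.2) = 0.2519
Accumulation ratio R = 1 / (1 − e^(−kτ)) = 1 / (1 − 0.2519) = 1.337
Steady-state peak = C₀ × R = 0.271 × 1.337 = 0.3623 mg/L

0.362 mg/L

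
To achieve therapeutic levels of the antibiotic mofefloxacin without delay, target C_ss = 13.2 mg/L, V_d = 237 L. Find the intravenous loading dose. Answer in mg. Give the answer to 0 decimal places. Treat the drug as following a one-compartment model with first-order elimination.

3128 mg

LD = Css × Vd = 13.2 × 237 = 3128 mg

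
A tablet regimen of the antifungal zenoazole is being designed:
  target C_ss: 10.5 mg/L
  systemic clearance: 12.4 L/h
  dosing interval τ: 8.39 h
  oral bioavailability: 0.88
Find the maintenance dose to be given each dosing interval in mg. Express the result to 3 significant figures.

At steady state, F × (Dose/τ) = Css × CL.
Dose = Css × CL × τ / F = 10.5 × 12.40 × 8.39 / 0.88 = 1241 mg

1240 mg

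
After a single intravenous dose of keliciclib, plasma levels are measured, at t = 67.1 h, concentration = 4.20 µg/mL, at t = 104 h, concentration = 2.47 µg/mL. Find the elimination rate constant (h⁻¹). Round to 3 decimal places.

k = ln(C₁/C₂) / (t₂ − t₁) = ln(4.20/2.47) / (104 − 67.1)
  = 0.5309 / 36.90 = 0.01439 h⁻¹

0.014 h⁻¹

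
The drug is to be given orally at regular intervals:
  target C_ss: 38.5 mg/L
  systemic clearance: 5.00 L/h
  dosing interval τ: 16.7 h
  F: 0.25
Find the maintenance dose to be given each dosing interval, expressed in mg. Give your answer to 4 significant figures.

At steady state, F × (Dose/τ) = Css × CL.
Dose = Css × CL × τ / F = 38.5 × 5.000 × 16.7 / 0.25 = 12860 mg

12860 mg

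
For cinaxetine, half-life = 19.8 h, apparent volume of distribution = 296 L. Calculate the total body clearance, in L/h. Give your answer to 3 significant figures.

k = ln2 / t½ = 0.693147 / 19.8 = 0.03501 h⁻¹
CL = k × Vd = 0.03501 × 296 = 10.36 L/h

10.4 L/h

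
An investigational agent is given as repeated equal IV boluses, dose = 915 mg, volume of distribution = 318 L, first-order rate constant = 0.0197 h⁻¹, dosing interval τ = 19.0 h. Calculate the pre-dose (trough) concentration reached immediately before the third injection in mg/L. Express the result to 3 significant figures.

C₀ per dose = Dose / Vd = 915 / 318 = 2.877 mg/L
Fraction remaining after one interval: r = e^(−kτ) = e^(−0.01970 × 19.0) = 0.6878
Before dose 3, 2 doses have been given (aged 1τ, 2τ).
C_trough = C₀ × (r + r²) = 2.877 × (0.6878 + 0.4731) = 3.340 mg/L

3.34 mg/L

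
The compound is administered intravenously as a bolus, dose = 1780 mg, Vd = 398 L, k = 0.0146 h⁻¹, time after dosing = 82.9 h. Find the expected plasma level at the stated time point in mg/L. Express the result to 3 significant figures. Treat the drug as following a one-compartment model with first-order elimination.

C₀ = Dose / Vd = 1780 / 398 = 4.472 mg/L
C = C₀ · e^(−k·t) = 4.472 × e^(−0.01460 × 82.9)
  = 4.472 × 0.2981 = 1.333 mg/L

1.33 mg/L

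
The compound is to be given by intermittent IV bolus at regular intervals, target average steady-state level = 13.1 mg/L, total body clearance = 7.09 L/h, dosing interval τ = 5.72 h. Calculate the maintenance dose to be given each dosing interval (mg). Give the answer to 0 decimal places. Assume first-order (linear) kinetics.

At steady state, Dose/τ = Css × CL.
Dose = Css × CL × τ = 13.1 × 7.090 × 5.72 = 531.3 mg

531 mg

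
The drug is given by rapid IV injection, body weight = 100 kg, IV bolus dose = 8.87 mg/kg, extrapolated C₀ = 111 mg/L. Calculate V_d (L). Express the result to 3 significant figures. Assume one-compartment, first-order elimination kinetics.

7.99 L

Dose = 8.87 × 100 = 887.0 mg
Vd = Dose / C₀ = 887.0 / 111 = 7.991 L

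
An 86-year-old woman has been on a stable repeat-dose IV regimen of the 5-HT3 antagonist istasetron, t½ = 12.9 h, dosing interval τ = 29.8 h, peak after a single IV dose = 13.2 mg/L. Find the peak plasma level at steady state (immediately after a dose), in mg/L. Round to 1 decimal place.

k = ln2 / t½ = 0.693147 / 12.9 = 0.05373 h⁻¹
e^(−kτ) = e^(−0.05373 × 29.8) = 0.2017
Accumulation ratio R = 1 / (1 − e^(−kτ)) = 1 / (1 − 0.2017) = 1.253
Steady-state peak = C₀ × R = 13.2 × 1.253 = 16.54 mg/L

16.5 mg/L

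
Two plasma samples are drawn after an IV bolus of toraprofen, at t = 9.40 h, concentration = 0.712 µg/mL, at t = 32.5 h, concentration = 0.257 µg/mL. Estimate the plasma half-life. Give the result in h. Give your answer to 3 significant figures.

k = ln(C₁/C₂) / (t₂ − t₁) = ln(0.712/0.257) / (32.5 − 9.40)
  = 1.019 / 23.10 = 0.04411 h⁻¹
t½ = ln2 / k = 0.693147 / 0.04411 = 15.71 h

15.7 h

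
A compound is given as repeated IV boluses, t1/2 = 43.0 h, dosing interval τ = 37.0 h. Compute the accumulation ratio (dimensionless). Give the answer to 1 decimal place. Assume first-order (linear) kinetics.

2.2

k = ln2 / t½ = 0.693147 / 43.0 = 0.01612 h⁻¹
e^(−kτ) = e^(−0.01612 × 37.0) = 0.5508
Accumulation ratio R = 1 / (1 − e^(−kτ)) = 1 / (1 − 0.5508) = 2.226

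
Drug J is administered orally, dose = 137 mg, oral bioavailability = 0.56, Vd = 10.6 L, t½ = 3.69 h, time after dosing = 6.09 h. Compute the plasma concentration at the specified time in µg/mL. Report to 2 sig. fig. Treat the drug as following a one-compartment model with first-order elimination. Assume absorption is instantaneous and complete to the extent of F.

Amount reaching circulation = F × Dose = 0.56 × 137.0 = 76.72 mg
C₀ = F·Dose / Vd = 76.72 / 10.6 = 7.238 mg/L
k = ln2 / t½ = 0.693147 / 3.69 = 0.1878 h⁻¹
C = C₀ · e^(−k·t) = 7.238 × e^(−0.1878 × 6.09)
  = 7.238 × 0.3186 = 2.306 mg/L
(2.306 mg/L = 2.306 µg/mL)

2.3 µg/mL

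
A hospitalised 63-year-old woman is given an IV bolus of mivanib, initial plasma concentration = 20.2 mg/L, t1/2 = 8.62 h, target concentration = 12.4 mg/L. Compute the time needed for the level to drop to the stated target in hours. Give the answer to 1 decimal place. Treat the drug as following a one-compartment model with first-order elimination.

k = ln2 / t½ = 0.693147 / 8.62 = 0.08041 h⁻¹
t = ln(C₀ / C) / k = ln(20.20 / 12.4) / 0.08041
  = ln(1.629) / 0.08041 = 0.4880 / 0.08041 = 6.069 h

6.1 h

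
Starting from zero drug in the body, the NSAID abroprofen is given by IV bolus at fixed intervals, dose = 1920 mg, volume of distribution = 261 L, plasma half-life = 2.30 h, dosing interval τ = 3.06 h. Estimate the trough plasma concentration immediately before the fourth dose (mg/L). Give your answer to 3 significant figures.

4.55 mg/L

C₀ per dose = Dose / Vd = 1920 / 261 = 7.356 mg/L
k = ln2 / t½ = 0.693147 / 2.30 = 0.3014 h⁻¹
Fraction remaining after one interval: r = e^(−kτ) = e^(−0.3014 × 3.06) = 0.3976
Before dose 4, 3 doses have been given (aged 1τ, 2τ, 3τ).
C_trough = C₀ × (r + r² + … + r^3) = C₀ × r(1−r^3)/(1−r)
        = 7.356 × 0.3976 × (1 − 0.06285) / (1 − 0.3976) = 4.550 mg/L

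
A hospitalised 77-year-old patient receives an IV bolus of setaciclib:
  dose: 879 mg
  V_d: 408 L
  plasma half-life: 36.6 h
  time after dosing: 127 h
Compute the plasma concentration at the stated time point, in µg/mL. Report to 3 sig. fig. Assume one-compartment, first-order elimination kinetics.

0.194 µg/mL

C₀ = Dose / Vd = 879.0 / 408 = 2.154 mg/L
k = ln2 / t½ = 0.693147 / 36.6 = 0.01894 h⁻¹
C = C₀ · e^(−k·t) = 2.154 × e^(−0.01894 × 127)
  = 2.154 × 0.09023 = 0.1944 mg/L
(0.1944 mg/L = 0.1944 µg/mL)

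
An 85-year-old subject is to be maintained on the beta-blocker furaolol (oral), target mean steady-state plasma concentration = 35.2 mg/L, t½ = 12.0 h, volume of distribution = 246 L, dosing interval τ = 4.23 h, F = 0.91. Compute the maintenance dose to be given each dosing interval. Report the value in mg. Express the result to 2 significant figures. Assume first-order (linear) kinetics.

k = ln2 / t½ = 0.693147 / 12.0 = 0.05776 h⁻¹
CL = k × Vd = 0.05776 × 246 = 14.21 L/h
At steady state, F × (Dose/τ) = Css × CL.
Dose = Css × CL × τ / F = 35.2 × 14.21 × 4.23 / 0.91 = 2325 mg

2300 mg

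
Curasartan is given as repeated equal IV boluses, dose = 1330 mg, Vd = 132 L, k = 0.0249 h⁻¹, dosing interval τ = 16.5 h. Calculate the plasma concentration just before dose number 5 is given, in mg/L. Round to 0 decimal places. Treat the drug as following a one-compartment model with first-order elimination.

16 mg/L

C₀ per dose = Dose / Vd = 1330 / 132 = 10.08 mg/L
Fraction remaining after one interval: r = e^(−kτ) = e^(−0.02490 × 16.5) = 0.6631
Before dose 5, 4 doses have been given (aged 1τ, 2τ, 3τ, 4τ).
C_trough = C₀ × (r + r² + … + r^4) = C₀ × r(1−r^4)/(1−r)
        = 10.08 × 0.6631 × (1 − 0.1933) / (1 − 0.6631) = 16.00 mg/L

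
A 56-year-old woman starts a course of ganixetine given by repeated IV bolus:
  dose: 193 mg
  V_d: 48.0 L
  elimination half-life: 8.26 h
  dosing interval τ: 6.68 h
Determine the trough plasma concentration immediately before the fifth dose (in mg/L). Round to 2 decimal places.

C₀ per dose = Dose / Vd = 193 / 48.0 = 4.021 mg/L
k = ln2 / t½ = 0.693147 / 8.26 = 0.08392 h⁻¹
Fraction remaining after one interval: r = e^(−kτ) = e^(−0.08392 × 6.68) = 0.5709
Before dose 5, 4 doses have been given (aged 1τ, 2τ, 3τ, 4τ).
C_trough = C₀ × (r + r² + … + r^4) = C₀ × r(1−r^4)/(1−r)
        = 4.021 × 0.5709 × (1 − 0.1062) / (1 − 0.5709) = 4.782 mg/L

4.78 mg/L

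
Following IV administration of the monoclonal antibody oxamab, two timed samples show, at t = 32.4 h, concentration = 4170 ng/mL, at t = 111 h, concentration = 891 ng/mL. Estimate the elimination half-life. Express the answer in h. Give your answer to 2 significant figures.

35 h

k = ln(C₁/C₂) / (t₂ − t₁) = ln(4170/891) / (111 − 32.4)
  = 1.543 / 78.60 = 0.01963 h⁻¹
t½ = ln2 / k = 0.693147 / 0.01963 = 35.31 h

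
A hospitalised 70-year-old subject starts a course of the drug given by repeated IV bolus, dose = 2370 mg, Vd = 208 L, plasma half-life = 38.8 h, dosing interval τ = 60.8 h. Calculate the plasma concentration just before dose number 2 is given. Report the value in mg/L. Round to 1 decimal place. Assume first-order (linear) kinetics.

C₀ per dose = Dose / Vd = 2370 / 208 = 11.39 mg/L
k = ln2 / t½ = 0.693147 / 38.8 = 0.01786 h⁻¹
Fraction remaining after one interval: r = e^(−kτ) = e^(−0.01786 × 60.8) = 0.3376
Before dose 2, 1 dose has been given (aged 1τ).
C_trough = C₀ × r = 11.39 × 0.3376 = 3.845 mg/L

3.8 mg/L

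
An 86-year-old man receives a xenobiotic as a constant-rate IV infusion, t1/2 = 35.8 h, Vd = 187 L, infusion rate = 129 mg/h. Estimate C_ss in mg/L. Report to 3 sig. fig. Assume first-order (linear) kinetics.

35.6 mg/L

k = ln2 / t½ = 0.693147 / 35.8 = 0.01936 h⁻¹
CL = k × Vd = 0.01936 × 187 = 3.620 L/h
At steady state Css = R₀ / CL = 129 / 3.620 = 35.64 mg/L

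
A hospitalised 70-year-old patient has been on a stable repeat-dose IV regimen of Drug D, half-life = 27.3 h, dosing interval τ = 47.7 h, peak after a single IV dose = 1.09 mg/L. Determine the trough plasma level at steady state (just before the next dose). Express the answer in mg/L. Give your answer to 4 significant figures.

k = ln2 / t½ = 0.693147 / 27.3 = 0.02539 h⁻¹
e^(−kτ) = e^(−0.02539 × 47.7) = 0.2979
Accumulation ratio R = 1 / (1 − e^(−kτ)) = 1 / (1 − 0.2979) = 1.424
Steady-state trough = C₀ × R × e^(−kτ) = 1.09 × 1.424 × 0.2979 = 0.4624 mg/L

0.4624 mg/L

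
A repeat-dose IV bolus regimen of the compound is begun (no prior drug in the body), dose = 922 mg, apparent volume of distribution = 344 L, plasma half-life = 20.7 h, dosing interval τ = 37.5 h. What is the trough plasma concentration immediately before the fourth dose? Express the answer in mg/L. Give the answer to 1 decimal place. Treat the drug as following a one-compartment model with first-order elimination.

C₀ per dose = Dose / Vd = 922 / 344 = 2.680 mg/L
k = ln2 / t½ = 0.693147 / 20.7 = 0.03349 h⁻¹
Fraction remaining after one interval: r = e^(−kτ) = e^(−0.03349 × 37.5) = 0.2848
Before dose 4, 3 doses have been given (aged 1τ, 2τ, 3τ).
C_trough = C₀ × (r + r² + … + r^3) = C₀ × r(1−r^3)/(1−r)
        = 2.680 × 0.2848 × (1 − 0.02310) / (1 − 0.2848) = 1.043 mg/L

1.0 mg/L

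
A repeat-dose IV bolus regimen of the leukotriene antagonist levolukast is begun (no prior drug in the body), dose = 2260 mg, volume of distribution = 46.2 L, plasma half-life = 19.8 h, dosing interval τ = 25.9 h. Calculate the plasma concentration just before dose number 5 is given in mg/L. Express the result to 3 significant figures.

32.3 mg/L

C₀ per dose = Dose / Vd = 2260 / 46.2 = 48.92 mg/L
k = ln2 / t½ = 0.693147 / 19.8 = 0.03501 h⁻¹
Fraction remaining after one interval: r = e^(−kτ) = e^(−0.03501 × 25.9) = 0.4038
Before dose 5, 4 doses have been given (aged 1τ, 2τ, 3τ, 4τ).
C_trough = C₀ × (r + r² + … + r^4) = C₀ × r(1−r^4)/(1−r)
        = 48.92 × 0.4038 × (1 − 0.02659) / (1 − 0.4038) = 32.25 mg/L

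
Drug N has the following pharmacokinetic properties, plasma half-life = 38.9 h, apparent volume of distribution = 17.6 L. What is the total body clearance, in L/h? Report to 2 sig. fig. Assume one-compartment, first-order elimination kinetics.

k = ln2 / t½ = 0.693147 / 38.9 = 0.01782 h⁻¹
CL = k × Vd = 0.01782 × 17.6 = 0.3136 L/h

0.31 L/h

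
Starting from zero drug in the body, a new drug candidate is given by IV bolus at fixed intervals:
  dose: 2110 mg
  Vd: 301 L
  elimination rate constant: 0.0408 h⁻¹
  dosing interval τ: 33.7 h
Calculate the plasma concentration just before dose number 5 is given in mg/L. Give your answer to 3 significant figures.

C₀ per dose = Dose / Vd = 2110 / 301 = 7.010 mg/L
Fraction remaining after one interval: r = e^(−kτ) = e^(−0.04080 × 33.7) = 0.2528
Before dose 5, 4 doses have been given (aged 1τ, 2τ, 3τ, 4τ).
C_trough = C₀ × (r + r² + … + r^4) = C₀ × r(1−r^4)/(1−r)
        = 7.010 × 0.2528 × (1 − 0.004084) / (1 − 0.2528) = 2.362 mg/L

2.36 mg/L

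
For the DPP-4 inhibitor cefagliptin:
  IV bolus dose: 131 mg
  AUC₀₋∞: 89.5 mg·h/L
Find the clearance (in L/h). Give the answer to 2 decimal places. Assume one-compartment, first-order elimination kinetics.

1.46 L/h

CL = Dose / AUC = 131 / 89.5 = 1.464 L/h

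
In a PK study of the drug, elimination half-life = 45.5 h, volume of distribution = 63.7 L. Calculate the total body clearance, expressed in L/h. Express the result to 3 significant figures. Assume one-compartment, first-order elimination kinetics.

0.970 L/h

k = ln2 / t½ = 0.693147 / 45.5 = 0.01523 h⁻¹
CL = k × Vd = 0.01523 × 63.7 = 0.9702 L/h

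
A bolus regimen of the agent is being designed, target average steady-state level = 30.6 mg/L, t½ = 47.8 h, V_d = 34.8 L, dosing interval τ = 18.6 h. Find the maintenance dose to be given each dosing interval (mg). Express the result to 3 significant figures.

k = ln2 / t½ = 0.693147 / 47.8 = 0.01450 h⁻¹
CL = k × Vd = 0.01450 × 34.8 = 0.5046 L/h
At steady state, Dose/τ = Css × CL.
Dose = Css × CL × τ = 30.6 × 0.5046 × 18.6 = 287.2 mg

287 mg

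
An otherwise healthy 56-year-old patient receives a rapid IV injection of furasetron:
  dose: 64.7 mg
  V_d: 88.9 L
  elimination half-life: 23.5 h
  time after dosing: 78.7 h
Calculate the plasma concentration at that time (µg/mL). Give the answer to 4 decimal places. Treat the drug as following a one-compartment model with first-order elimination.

0.0714 µg/mL

C₀ = Dose / Vd = 64.70 / 88.9 = 0.7278 mg/L
k = ln2 / t½ = 0.693147 / 23.5 = 0.02950 h⁻¹
C = C₀ · e^(−k·t) = 0.7278 × e^(−0.02950 × 78.7)
  = 0.7278 × 0.09811 = 0.07140 mg/L
(0.07140 mg/L = 0.07140 µg/mL)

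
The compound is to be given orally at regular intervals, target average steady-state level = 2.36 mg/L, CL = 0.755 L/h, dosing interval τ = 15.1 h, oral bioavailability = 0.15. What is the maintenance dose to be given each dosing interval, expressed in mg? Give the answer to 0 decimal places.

At steady state, F × (Dose/τ) = Css × CL.
Dose = Css × CL × τ / F = 2.36 × 0.7550 × 15.1 / 0.15 = 179.4 mg

179 mg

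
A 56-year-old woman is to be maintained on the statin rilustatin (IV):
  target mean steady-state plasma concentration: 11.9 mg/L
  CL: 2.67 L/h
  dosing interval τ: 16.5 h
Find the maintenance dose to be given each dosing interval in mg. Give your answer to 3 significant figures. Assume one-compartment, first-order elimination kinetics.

524 mg

At steady state, Dose/τ = Css × CL.
Dose = Css × CL × τ = 11.9 × 2.670 × 16.5 = 524.3 mg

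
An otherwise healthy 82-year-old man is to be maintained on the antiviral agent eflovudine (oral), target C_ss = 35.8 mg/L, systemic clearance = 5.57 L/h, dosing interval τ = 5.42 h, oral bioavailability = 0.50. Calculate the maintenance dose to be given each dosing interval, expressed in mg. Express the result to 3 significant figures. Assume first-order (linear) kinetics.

2160 mg

At steady state, F × (Dose/τ) = Css × CL.
Dose = Css × CL × τ / F = 35.8 × 5.570 × 5.42 / 0.50 = 2162 mg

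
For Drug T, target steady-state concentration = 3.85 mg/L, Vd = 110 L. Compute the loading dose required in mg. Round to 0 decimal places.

LD = Css × Vd = 3.85 × 110 = 423.5 mg

424 mg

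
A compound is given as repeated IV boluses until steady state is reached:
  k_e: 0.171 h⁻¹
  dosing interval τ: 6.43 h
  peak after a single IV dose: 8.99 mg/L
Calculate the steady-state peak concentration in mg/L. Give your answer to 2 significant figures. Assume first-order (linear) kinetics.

13 mg/L

e^(−kτ) = e^(−0.1710 × 6.43) = 0.3330
Accumulation ratio R = 1 / (1 − e^(−kτ)) = 1 / (1 − 0.3330) = 1.499
Steady-state peak = C₀ × R = 8.99 × 1.499 = 13.48 mg/L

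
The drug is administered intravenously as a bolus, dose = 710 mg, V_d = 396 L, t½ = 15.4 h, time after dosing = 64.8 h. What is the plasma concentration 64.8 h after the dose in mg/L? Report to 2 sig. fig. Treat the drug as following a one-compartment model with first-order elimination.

0.097 mg/L

C₀ = Dose / Vd = 710.0 / 396 = 1.793 mg/L
k = ln2 / t½ = 0.693147 / 15.4 = 0.04501 h⁻¹
C = C₀ · e^(−k·t) = 1.793 × e^(−0.04501 × 64.8)
  = 1.793 × 0.05411 = 0.09702 mg/L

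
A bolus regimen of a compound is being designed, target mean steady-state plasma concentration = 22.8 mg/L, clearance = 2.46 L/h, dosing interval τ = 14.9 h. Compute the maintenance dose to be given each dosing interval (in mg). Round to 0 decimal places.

At steady state, Dose/τ = Css × CL.
Dose = Css × CL × τ = 22.8 × 2.460 × 14.9 = 835.7 mg

836 mg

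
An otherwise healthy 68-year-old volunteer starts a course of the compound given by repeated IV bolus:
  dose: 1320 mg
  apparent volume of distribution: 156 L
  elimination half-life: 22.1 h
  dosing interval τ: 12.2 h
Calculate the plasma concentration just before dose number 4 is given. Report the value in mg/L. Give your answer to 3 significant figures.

C₀ per dose = Dose / Vd = 1320 / 156 = 8.462 mg/L
k = ln2 / t½ = 0.693147 / 22.1 = 0.03136 h⁻¹
Fraction remaining after one interval: r = e^(−kτ) = e^(−0.03136 × 12.2) = 0.6821
Before dose 4, 3 doses have been given (aged 1τ, 2τ, 3τ).
C_trough = C₀ × (r + r² + … + r^3) = C₀ × r(1−r^3)/(1−r)
        = 8.462 × 0.6821 × (1 − 0.3174) / (1 − 0.6821) = 12.39 mg/L

12.4 mg/L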